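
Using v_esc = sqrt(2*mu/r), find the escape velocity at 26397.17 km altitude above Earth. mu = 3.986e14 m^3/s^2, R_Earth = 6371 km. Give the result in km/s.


r = 6371.0 + 26397.17 = 32768.1700 km = 3.276817e+07 m
v_esc = sqrt(2*mu/r) = sqrt(2*3.986e14 / 3.276817e+07)
v_esc = 4932.3916 m/s = 4.9324 km/s

4.9324 km/s


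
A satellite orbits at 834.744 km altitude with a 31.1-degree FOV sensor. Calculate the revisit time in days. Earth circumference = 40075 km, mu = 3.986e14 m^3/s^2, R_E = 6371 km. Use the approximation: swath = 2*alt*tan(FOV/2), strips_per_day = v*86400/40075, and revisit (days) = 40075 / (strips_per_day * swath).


swath = 2*834.744*tan(0.2713987) = 464.5593 km
v = sqrt(mu/r) = 7437.5386 m/s = 7.4375 km/s
strips/day = v*86400/40075 = 7.4375*86400/40075 = 16.0350
coverage/day = strips * swath = 16.0350 * 464.5593 = 7449.2171 km
revisit = 40075 / 7449.2171 = 5.3798 days

5.3798 days


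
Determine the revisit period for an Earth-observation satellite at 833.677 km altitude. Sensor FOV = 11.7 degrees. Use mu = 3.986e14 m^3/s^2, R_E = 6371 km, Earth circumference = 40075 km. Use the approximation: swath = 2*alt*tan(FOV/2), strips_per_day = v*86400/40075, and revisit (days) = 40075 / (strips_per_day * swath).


swath = 2*833.677*tan(0.1021018) = 170.8338 km
v = sqrt(mu/r) = 7438.0893 m/s = 7.4381 km/s
strips/day = v*86400/40075 = 7.4381*86400/40075 = 16.0362
coverage/day = strips * swath = 16.0362 * 170.8338 = 2739.5263 km
revisit = 40075 / 2739.5263 = 14.6284 days

14.6284 days


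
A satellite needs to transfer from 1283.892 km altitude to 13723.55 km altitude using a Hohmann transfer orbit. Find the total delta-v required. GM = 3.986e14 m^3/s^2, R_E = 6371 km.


r1 = 7654.8920 km = 7.654892e+06 m
r2 = 20094.5500 km = 2.009455e+07 m
dv1 = sqrt(mu/r1)*(sqrt(2*r2/(r1+r2)) - 1) = 1468.0832 m/s
dv2 = sqrt(mu/r2)*(1 - sqrt(2*r1/(r1+r2))) = 1145.6246 m/s
total dv = |dv1| + |dv2| = 1468.0832 + 1145.6246 = 2613.7078 m/s = 2.6137 km/s

2.6137 km/s


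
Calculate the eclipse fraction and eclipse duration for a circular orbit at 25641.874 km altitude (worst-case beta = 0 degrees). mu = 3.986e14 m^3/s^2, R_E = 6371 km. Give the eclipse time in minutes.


r = 32012.8740 km
T = 950.0511 min
Eclipse fraction = arcsin(R_E/r)/pi = arcsin(6371.0000/32012.8740)/pi
= arcsin(0.1990137)/pi = 0.06377382
Eclipse duration = 0.06377382 * 950.0511 = 60.5884 min

60.5884 minutes


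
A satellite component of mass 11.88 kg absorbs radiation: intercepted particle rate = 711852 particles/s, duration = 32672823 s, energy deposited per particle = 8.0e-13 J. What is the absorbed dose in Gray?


Total energy deposited = rate * time * E_per
  = 711852 * 32672823 * 8.0e-13 = 18.6066 J
Dose = E_total / mass = 18.6066 / 11.88
Dose = 1.5662 Gy

1.5662 Gy


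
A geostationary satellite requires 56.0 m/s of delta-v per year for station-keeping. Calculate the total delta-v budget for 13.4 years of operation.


dV = rate * years = 56.0 * 13.4
dV = 750.4000 m/s

750.4000 m/s


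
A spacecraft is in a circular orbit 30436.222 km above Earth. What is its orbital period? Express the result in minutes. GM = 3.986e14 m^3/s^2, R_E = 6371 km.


r = 36807.2220 km = 3.6807222e+07 m
T = 2*pi*sqrt(r^3/mu) = 2*pi*sqrt(4.9865379e+22 / 3.986e14)
T = 70276.6065 s = 1171.2768 min

1171.2768 minutes


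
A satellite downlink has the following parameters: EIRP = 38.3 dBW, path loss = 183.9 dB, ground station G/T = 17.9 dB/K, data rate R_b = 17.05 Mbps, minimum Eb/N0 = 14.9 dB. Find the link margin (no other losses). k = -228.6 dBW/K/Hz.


C/N0 = EIRP - FSPL + G/T - k = 38.3 - 183.9 + 17.9 - (-228.6)
C/N0 = 100.9000 dB-Hz
R_b = 17.05 Mbps = 1.705e+07 bps -> 10*log10(R_b) = 72.3172 dB-Hz
Eb/N0 = C/N0 - 10*log10(R_b) = 100.9000 - 72.3172 = 28.5828 dB
Margin = Eb/N0 - Eb/N0_req = 28.5828 - 14.9 = 13.6828 dB (link closes)

13.6828 dB


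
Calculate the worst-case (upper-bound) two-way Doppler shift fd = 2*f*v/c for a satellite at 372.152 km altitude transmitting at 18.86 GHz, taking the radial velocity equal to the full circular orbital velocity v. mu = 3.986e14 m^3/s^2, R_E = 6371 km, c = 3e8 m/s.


r = 6.743152e+06 m
v = sqrt(mu/r) = 7688.4213 m/s (worst-case radial velocity)
f = 18.86 GHz = 1.886e+10 Hz
fd = 2*f*v/c = 2*1.886e+10*7688.4213/3.0e+08
fd = 966690.8365 Hz

966690.8365 Hz


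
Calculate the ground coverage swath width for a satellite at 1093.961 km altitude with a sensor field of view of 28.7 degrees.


FOV = 28.7 deg = 0.5009095 rad
swath = 2 * alt * tan(FOV/2) = 2 * 1093.961 * tan(0.2504547)
swath = 2 * 1093.961 * 0.2558264
swath = 559.7282 km

559.7282 km


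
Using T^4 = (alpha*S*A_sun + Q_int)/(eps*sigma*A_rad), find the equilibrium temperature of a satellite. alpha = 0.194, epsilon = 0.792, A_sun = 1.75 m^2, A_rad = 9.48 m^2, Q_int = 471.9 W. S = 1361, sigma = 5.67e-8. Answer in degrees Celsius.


Numerator = alpha*S*A_sun + Q_int = 0.194*1361*1.75 + 471.9 = 933.9595 W
Denominator = eps*sigma*A_rad = 0.792*5.67e-8*9.48 = 4.2571267e-07 W/K^4
T^4 = 2.1938729e+09 K^4
T = 216.4227 K = -56.7273 C

-56.7273 degrees Celsius


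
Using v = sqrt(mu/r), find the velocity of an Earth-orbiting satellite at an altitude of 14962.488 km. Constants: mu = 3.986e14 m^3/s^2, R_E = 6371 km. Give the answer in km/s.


r = R_E + alt = 6371.0 + 14962.488 = 21333.4880 km = 2.1333488e+07 m
v = sqrt(mu/r) = sqrt(3.986e14 / 2.1333488e+07) = 4322.5270 m/s = 4.3225 km/s

4.3225 km/s


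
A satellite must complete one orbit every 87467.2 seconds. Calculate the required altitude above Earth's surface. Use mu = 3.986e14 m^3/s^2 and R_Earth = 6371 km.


T = 87467.2 s
r = (mu*T^2/(4*pi^2))^(1/3) = (3.986e14 * 87467.2^2 / (4*pi^2))^(1/3)
r = 4.2588205e+07 m = 42588.2049 km
alt = r - R_E = 42588.2049 - 6371 = 36217.2049 km

36217.2049 km


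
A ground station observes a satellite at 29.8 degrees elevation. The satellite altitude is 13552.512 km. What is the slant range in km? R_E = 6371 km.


h = 13552.512 km, el = 29.8 deg
d = -R_E*sin(el) + sqrt((R_E*sin(el))^2 + 2*R_E*h + h^2)
d = -6371.0000*sin(0.5201081) + sqrt((6371.0000*0.496974)^2 + 2*6371.0000*13552.512 + 13552.512^2)
d = 15974.8772 km

15974.8772 km


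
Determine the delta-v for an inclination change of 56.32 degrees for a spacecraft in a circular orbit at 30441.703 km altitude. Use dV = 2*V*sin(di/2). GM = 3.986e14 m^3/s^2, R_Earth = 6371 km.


r = 36812.7030 km = 3.6812703e+07 m
V = sqrt(mu/r) = 3290.5598 m/s
di = 56.32 deg = 0.9829694 rad
dV = 2*V*sin(di/2) = 2*3290.5598*sin(0.4914847)
dV = 3105.8632 m/s = 3.1059 km/s

3.1059 km/s


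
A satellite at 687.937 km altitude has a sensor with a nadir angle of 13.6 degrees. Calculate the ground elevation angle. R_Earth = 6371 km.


r = R_E + alt = 7058.9370 km
Law of sines in the satellite / Earth-center / ground-point triangle:
  sin(nadir)/R_E = sin(90 + el)/r  =>  cos(el) = (r/R_E)*sin(nadir)
cos(el) = (7058.9370 / 6371.0000) * sin(13.6 deg) = 0.2605326
el = arccos(0.2605326) = 74.8983 deg
(Earth-central angle = 90 - nadir - el = 1.5017 deg)

74.8983 degrees


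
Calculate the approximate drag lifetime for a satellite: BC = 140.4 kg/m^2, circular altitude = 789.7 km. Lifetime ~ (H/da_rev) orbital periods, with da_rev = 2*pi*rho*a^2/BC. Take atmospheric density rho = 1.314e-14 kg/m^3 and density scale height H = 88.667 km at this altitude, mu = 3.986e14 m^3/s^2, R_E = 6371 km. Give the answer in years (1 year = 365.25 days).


a = R_E + alt = 7160.7000 km = 7.1607e+06 m
da_rev = 2*pi*rho*a^2/BC = 2*pi*1.314e-14*(7.1607e+06)^2/140.4 = 0.0301522055 m per revolution
N = H/da_rev = 88667.0000 m / 0.0301522055 m = 2.9406472e+06 revolutions
P = 2*pi*sqrt(a^3/mu) = 6030.3767 s
lifetime = N*P = 2.9406472e+06 * 6030.3767 = 1.7733211e+10 s = 205245.4924 days
years = 205245.4924 / 365.25 = 561.9315 years

561.9315 years


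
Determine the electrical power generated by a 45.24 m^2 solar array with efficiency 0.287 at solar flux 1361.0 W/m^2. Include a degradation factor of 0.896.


P = area * eta * S * degradation
P = 45.24 * 0.287 * 1361.0 * 0.896
P = 15833.2704 W

15833.2704 W


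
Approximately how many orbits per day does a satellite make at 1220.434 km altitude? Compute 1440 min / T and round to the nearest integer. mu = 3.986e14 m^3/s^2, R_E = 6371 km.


r = 7.591434e+06 m
T = 2*pi*sqrt(r^3/mu) = 6582.5922 s = 109.7099 min
revs/day = 1440 / 109.7099 = 13.1255
Rounded: 13 revolutions per day

13 revolutions per day


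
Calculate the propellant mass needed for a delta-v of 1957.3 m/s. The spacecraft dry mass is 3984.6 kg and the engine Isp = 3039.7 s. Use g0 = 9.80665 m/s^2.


ve = Isp * g0 = 3039.7 * 9.80665 = 29809.274005 m/s
mass ratio = exp(dv/ve) = exp(1957.3/29809.274005) = 1.06786441
m_prop = m_dry * (mr - 1) = 3984.6 * (1.06786441 - 1)
m_prop = 270.4125 kg

270.4125 kg


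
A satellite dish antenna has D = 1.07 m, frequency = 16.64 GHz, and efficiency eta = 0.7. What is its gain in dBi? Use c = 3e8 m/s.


lambda = c/f = 3e8 / 1.664e+10 = 0.01802885 m
G = eta*(pi*D/lambda)^2 = 0.7*(pi*1.07/0.01802885)^2
G = 24334.8949 (linear)
G = 10*log10(24334.8949) = 43.8623 dBi

43.8623 dBi


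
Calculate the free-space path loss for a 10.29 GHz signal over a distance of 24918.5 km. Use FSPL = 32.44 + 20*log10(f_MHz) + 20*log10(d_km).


f = 10.29 GHz = 10290.0000 MHz
d = 24918.5 km
FSPL = 32.44 + 20*log10(10290.0000) + 20*log10(24918.5)
FSPL = 32.44 + 80.2483 + 87.9304
FSPL = 200.6187 dB

200.6187 dB


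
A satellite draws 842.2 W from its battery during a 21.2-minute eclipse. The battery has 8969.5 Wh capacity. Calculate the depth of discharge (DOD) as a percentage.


E_used = P * t / 60 = 842.2 * 21.2 / 60 = 297.5773 Wh
DOD = E_used / E_total * 100 = 297.5773 / 8969.5 * 100
DOD = 3.3177 %

3.3177 %


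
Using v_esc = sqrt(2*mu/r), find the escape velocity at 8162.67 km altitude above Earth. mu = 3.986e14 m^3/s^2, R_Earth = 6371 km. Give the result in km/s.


r = 6371.0 + 8162.67 = 14533.6700 km = 1.453367e+07 m
v_esc = sqrt(2*mu/r) = sqrt(2*3.986e14 / 1.453367e+07)
v_esc = 7406.2096 m/s = 7.4062 km/s

7.4062 km/s


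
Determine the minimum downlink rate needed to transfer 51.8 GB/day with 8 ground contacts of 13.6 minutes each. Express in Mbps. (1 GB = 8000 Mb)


total contact time = 8 * 13.6 * 60 = 6528.0000 s
data = 51.8 GB = 414400.0000 Mb
rate = 414400.0000 / 6528.0000 = 63.4804 Mbps

63.4804 Mbps


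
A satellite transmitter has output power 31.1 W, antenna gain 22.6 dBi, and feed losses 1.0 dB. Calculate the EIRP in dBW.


Pt = 31.1 W = 14.9276 dBW
EIRP = Pt_dBW + Gt - losses = 14.9276 + 22.6 - 1.0 = 36.5276 dBW

36.5276 dBW


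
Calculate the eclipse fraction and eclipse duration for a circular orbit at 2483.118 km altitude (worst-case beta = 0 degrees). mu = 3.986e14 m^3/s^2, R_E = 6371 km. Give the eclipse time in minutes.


r = 8854.1180 km
T = 138.1904 min
Eclipse fraction = arcsin(R_E/r)/pi = arcsin(6371.0000/8854.1180)/pi
= arcsin(0.7195522)/pi = 0.2556529
Eclipse duration = 0.2556529 * 138.1904 = 35.3288 min

35.3288 minutes


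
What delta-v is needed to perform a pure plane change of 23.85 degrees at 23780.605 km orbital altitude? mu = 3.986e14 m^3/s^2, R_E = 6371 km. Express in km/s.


r = 30151.6050 km = 3.0151605e+07 m
V = sqrt(mu/r) = 3635.9126 m/s
di = 23.85 deg = 0.416261 rad
dV = 2*V*sin(di/2) = 2*3635.9126*sin(0.2081305)
dV = 1502.5854 m/s = 1.5026 km/s

1.5026 km/s


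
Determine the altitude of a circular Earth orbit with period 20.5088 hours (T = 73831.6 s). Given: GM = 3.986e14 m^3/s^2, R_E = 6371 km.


T = 73831.6 s
r = (mu*T^2/(4*pi^2))^(1/3) = (3.986e14 * 73831.6^2 / (4*pi^2))^(1/3)
r = 3.8038266e+07 m = 38038.2655 km
alt = r - R_E = 38038.2655 - 6371 = 31667.2655 km

31667.2655 km


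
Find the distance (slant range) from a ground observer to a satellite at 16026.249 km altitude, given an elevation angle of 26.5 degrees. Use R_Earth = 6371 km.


h = 16026.249 km, el = 26.5 deg
d = -R_E*sin(el) + sqrt((R_E*sin(el))^2 + 2*R_E*h + h^2)
d = -6371.0000*sin(0.4625123) + sqrt((6371.0000*0.4461978)^2 + 2*6371.0000*16026.249 + 16026.249^2)
d = 18816.6416 km

18816.6416 km


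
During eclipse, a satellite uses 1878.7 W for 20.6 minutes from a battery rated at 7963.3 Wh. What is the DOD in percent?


E_used = P * t / 60 = 1878.7 * 20.6 / 60 = 645.0203 Wh
DOD = E_used / E_total * 100 = 645.0203 / 7963.3 * 100
DOD = 8.0999 %

8.0999 %


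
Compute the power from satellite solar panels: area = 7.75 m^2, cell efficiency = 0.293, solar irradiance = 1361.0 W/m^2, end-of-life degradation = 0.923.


P = area * eta * S * degradation
P = 7.75 * 0.293 * 1361.0 * 0.923
P = 2852.5230 W

2852.5230 W


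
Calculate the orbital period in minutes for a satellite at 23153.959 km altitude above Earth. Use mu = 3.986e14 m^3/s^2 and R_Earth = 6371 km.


r = 29524.9590 km = 2.9524959e+07 m
T = 2*pi*sqrt(r^3/mu) = 2*pi*sqrt(2.5737592e+22 / 3.986e14)
T = 50488.8148 s = 841.4802 min

841.4802 minutes


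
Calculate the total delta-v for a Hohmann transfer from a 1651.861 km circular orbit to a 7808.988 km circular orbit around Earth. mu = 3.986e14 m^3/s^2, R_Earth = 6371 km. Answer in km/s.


r1 = 8022.8610 km = 8.022861e+06 m
r2 = 14179.9880 km = 1.4179988e+07 m
dv1 = sqrt(mu/r1)*(sqrt(2*r2/(r1+r2)) - 1) = 917.6068 m/s
dv2 = sqrt(mu/r2)*(1 - sqrt(2*r1/(r1+r2))) = 794.6987 m/s
total dv = |dv1| + |dv2| = 917.6068 + 794.6987 = 1712.3055 m/s = 1.7123 km/s

1.7123 km/s


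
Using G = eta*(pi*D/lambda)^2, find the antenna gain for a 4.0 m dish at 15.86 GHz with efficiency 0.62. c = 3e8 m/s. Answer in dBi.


lambda = c/f = 3e8 / 1.586e+10 = 0.01891551 m
G = eta*(pi*D/lambda)^2 = 0.62*(pi*4.0/0.01891551)^2
G = 273637.2858 (linear)
G = 10*log10(273637.2858) = 54.3718 dBi

54.3718 dBi


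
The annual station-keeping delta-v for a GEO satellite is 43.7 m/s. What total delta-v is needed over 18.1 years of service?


dV = rate * years = 43.7 * 18.1
dV = 790.9700 m/s

790.9700 m/s


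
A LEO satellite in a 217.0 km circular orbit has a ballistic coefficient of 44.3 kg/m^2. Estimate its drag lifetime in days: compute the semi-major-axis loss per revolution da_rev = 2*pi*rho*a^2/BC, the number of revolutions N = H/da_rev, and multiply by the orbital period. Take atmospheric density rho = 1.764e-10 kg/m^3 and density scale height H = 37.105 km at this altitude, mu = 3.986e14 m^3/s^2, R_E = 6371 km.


a = R_E + alt = 6588.0000 km = 6.588e+06 m
da_rev = 2*pi*rho*a^2/BC = 2*pi*1.764e-10*(6.588e+06)^2/44.3 = 1085.880174 m per revolution
N = H/da_rev = 37105.0000 m / 1085.880174 m = 34.1704 revolutions
P = 2*pi*sqrt(a^3/mu) = 5321.5924 s
lifetime = N*P = 34.1704 * 5321.5924 = 181841.1373 s = 2.1046 days

2.1046 days


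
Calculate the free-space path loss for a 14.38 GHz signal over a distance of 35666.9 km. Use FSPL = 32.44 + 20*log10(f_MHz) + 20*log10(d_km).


f = 14.38 GHz = 14380.0000 MHz
d = 35666.9 km
FSPL = 32.44 + 20*log10(14380.0000) + 20*log10(35666.9)
FSPL = 32.44 + 83.1552 + 91.0453
FSPL = 206.6405 dB

206.6405 dB


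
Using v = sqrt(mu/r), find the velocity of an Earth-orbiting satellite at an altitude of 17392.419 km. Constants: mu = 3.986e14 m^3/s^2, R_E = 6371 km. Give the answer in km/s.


r = R_E + alt = 6371.0 + 17392.419 = 23763.4190 km = 2.3763419e+07 m
v = sqrt(mu/r) = sqrt(3.986e14 / 2.3763419e+07) = 4095.5684 m/s = 4.0956 km/s

4.0956 km/s


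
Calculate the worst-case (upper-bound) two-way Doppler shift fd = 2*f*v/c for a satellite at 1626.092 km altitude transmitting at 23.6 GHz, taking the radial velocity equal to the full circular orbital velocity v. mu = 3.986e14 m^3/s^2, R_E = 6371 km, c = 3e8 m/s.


r = 7.997092e+06 m
v = sqrt(mu/r) = 7059.9659 m/s (worst-case radial velocity)
f = 23.6 GHz = 2.36e+10 Hz
fd = 2*f*v/c = 2*2.36e+10*7059.9659/3.0e+08
fd = 1.110768e+06 Hz

1.1108e+06 Hz


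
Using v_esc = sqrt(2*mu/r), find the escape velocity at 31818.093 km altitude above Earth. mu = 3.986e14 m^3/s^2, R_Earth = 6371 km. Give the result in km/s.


r = 6371.0 + 31818.093 = 38189.0930 km = 3.8189093e+07 m
v_esc = sqrt(2*mu/r) = sqrt(2*3.986e14 / 3.8189093e+07)
v_esc = 4568.9244 m/s = 4.5689 km/s

4.5689 km/s


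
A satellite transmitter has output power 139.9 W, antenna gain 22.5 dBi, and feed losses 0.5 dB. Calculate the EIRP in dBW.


Pt = 139.9 W = 21.4582 dBW
EIRP = Pt_dBW + Gt - losses = 21.4582 + 22.5 - 0.5 = 43.4582 dBW

43.4582 dBW


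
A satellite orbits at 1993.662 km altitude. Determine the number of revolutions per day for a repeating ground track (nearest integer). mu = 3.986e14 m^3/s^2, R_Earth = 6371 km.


r = 8.364662e+06 m
T = 2*pi*sqrt(r^3/mu) = 7613.4906 s = 126.8915 min
revs/day = 1440 / 126.8915 = 11.3483
Rounded: 11 revolutions per day

11 revolutions per day


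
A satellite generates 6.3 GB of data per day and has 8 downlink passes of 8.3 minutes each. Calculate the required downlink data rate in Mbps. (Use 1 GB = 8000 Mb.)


total contact time = 8 * 8.3 * 60 = 3984.0000 s
data = 6.3 GB = 50400.0000 Mb
rate = 50400.0000 / 3984.0000 = 12.6506 Mbps

12.6506 Mbps


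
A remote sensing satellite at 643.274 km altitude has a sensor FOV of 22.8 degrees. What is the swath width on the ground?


FOV = 22.8 deg = 0.3979351 rad
swath = 2 * alt * tan(FOV/2) = 2 * 643.274 * tan(0.1989675)
swath = 2 * 643.274 * 0.2016354
swath = 259.4136 km

259.4136 km


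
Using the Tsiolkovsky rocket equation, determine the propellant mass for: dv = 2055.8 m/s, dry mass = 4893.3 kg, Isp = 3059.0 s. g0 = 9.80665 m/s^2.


ve = Isp * g0 = 3059.0 * 9.80665 = 29998.542350 m/s
mass ratio = exp(dv/ve) = exp(2055.8/29998.542350) = 1.07093275
m_prop = m_dry * (mr - 1) = 4893.3 * (1.07093275 - 1)
m_prop = 347.0952 kg

347.0952 kg


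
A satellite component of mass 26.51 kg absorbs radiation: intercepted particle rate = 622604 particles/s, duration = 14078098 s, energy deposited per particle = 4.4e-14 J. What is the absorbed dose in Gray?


Total energy deposited = rate * time * E_per
  = 622604 * 14078098 * 4.4e-14 = 0.3856635 J
Dose = E_total / mass = 0.3856635 / 26.51
Dose = 0.01454785 Gy

0.0145 Gy


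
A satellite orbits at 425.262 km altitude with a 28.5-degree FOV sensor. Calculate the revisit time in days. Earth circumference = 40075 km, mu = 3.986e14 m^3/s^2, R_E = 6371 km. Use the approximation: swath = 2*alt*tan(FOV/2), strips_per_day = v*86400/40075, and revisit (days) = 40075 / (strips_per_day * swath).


swath = 2*425.262*tan(0.2487094) = 216.0056 km
v = sqrt(mu/r) = 7658.3214 m/s = 7.6583 km/s
strips/day = v*86400/40075 = 7.6583*86400/40075 = 16.5110
coverage/day = strips * swath = 16.5110 * 216.0056 = 3566.4716 km
revisit = 40075 / 3566.4716 = 11.2366 days

11.2366 days


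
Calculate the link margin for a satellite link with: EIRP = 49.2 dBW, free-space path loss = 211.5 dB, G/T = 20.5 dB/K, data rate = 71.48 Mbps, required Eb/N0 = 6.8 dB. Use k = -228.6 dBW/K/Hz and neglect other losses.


C/N0 = EIRP - FSPL + G/T - k = 49.2 - 211.5 + 20.5 - (-228.6)
C/N0 = 86.8000 dB-Hz
R_b = 71.48 Mbps = 7.148e+07 bps -> 10*log10(R_b) = 78.5418 dB-Hz
Eb/N0 = C/N0 - 10*log10(R_b) = 86.8000 - 78.5418 = 8.2582 dB
Margin = Eb/N0 - Eb/N0_req = 8.2582 - 6.8 = 1.4582 dB (link closes)

1.4582 dB


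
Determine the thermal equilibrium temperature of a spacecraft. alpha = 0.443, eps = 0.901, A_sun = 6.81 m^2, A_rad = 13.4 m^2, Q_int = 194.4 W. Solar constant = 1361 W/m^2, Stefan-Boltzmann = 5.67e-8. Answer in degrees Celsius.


Numerator = alpha*S*A_sun + Q_int = 0.443*1361*6.81 + 194.4 = 4300.3056 W
Denominator = eps*sigma*A_rad = 0.901*5.67e-8*13.4 = 6.8456178e-07 W/K^4
T^4 = 6.2818372e+09 K^4
T = 281.5280 K = 8.3780 C

8.3780 degrees Celsius


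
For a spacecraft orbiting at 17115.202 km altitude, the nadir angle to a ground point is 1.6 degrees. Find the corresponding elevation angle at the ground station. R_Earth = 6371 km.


r = R_E + alt = 23486.2020 km
Law of sines in the satellite / Earth-center / ground-point triangle:
  sin(nadir)/R_E = sin(90 + el)/r  =>  cos(el) = (r/R_E)*sin(nadir)
cos(el) = (23486.2020 / 6371.0000) * sin(1.6 deg) = 0.102931
el = arccos(0.102931) = 84.0920 deg
(Earth-central angle = 90 - nadir - el = 4.3080 deg)

84.0920 degrees


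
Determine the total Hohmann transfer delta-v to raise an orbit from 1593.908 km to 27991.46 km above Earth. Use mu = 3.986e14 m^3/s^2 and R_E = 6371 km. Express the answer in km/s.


r1 = 7964.9080 km = 7.964908e+06 m
r2 = 34362.4600 km = 3.436246e+07 m
dv1 = sqrt(mu/r1)*(sqrt(2*r2/(r1+r2)) - 1) = 1939.9343 m/s
dv2 = sqrt(mu/r2)*(1 - sqrt(2*r1/(r1+r2))) = 1316.4594 m/s
total dv = |dv1| + |dv2| = 1939.9343 + 1316.4594 = 3256.3937 m/s = 3.2564 km/s

3.2564 km/s


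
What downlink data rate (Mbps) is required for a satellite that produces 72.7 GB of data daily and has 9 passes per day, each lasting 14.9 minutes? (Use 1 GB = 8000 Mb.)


total contact time = 9 * 14.9 * 60 = 8046.0000 s
data = 72.7 GB = 581600.0000 Mb
rate = 581600.0000 / 8046.0000 = 72.2844 Mbps

72.2844 Mbps


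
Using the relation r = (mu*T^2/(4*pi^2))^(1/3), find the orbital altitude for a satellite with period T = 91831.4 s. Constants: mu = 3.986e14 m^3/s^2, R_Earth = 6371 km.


T = 91831.4 s
r = (mu*T^2/(4*pi^2))^(1/3) = (3.986e14 * 91831.4^2 / (4*pi^2))^(1/3)
r = 4.3993312e+07 m = 43993.3117 km
alt = r - R_E = 43993.3117 - 6371 = 37622.3117 km

37622.3117 km


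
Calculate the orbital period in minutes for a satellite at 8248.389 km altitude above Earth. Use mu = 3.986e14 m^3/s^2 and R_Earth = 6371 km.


r = 14619.3890 km = 1.4619389e+07 m
T = 2*pi*sqrt(r^3/mu) = 2*pi*sqrt(3.1245514e+21 / 3.986e14)
T = 17591.5884 s = 293.1931 min

293.1931 minutes


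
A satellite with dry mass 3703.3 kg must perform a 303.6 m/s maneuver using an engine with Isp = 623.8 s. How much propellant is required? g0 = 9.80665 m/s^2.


ve = Isp * g0 = 623.8 * 9.80665 = 6117.388270 m/s
mass ratio = exp(dv/ve) = exp(303.6/6117.388270) = 1.05088117
m_prop = m_dry * (mr - 1) = 3703.3 * (1.05088117 - 1)
m_prop = 188.4282 kg

188.4282 kg


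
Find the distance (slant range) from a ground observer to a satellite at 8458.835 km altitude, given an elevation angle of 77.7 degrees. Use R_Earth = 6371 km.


h = 8458.835 km, el = 77.7 deg
d = -R_E*sin(el) + sqrt((R_E*sin(el))^2 + 2*R_E*h + h^2)
d = -6371.0000*sin(1.3561) + sqrt((6371.0000*0.9770456)^2 + 2*6371.0000*8458.835 + 8458.835^2)
d = 8542.8413 km

8542.8413 km


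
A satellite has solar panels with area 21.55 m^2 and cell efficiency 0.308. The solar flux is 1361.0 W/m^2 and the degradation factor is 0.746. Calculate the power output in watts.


P = area * eta * S * degradation
P = 21.55 * 0.308 * 1361.0 * 0.746
P = 6738.9920 W

6738.9920 W


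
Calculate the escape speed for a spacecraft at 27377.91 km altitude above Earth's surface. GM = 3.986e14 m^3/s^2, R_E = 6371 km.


r = 6371.0 + 27377.91 = 33748.9100 km = 3.374891e+07 m
v_esc = sqrt(2*mu/r) = sqrt(2*3.986e14 / 3.374891e+07)
v_esc = 4860.1958 m/s = 4.8602 km/s

4.8602 km/s


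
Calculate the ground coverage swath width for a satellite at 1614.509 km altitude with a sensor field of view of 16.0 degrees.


FOV = 16.0 deg = 0.2792527 rad
swath = 2 * alt * tan(FOV/2) = 2 * 1614.509 * tan(0.1396263)
swath = 2 * 1614.509 * 0.1405408
swath = 453.8089 km

453.8089 km


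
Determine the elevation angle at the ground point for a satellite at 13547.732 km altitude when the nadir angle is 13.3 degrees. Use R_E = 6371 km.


r = R_E + alt = 19918.7320 km
Law of sines in the satellite / Earth-center / ground-point triangle:
  sin(nadir)/R_E = sin(90 + el)/r  =>  cos(el) = (r/R_E)*sin(nadir)
cos(el) = (19918.7320 / 6371.0000) * sin(13.3 deg) = 0.7192433
el = arccos(0.7192433) = 44.0080 deg
(Earth-central angle = 90 - nadir - el = 32.6920 deg)

44.0080 degrees


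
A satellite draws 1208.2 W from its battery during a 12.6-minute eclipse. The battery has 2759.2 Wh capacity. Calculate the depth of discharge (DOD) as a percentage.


E_used = P * t / 60 = 1208.2 * 12.6 / 60 = 253.7220 Wh
DOD = E_used / E_total * 100 = 253.7220 / 2759.2 * 100
DOD = 9.1955 %

9.1955 %


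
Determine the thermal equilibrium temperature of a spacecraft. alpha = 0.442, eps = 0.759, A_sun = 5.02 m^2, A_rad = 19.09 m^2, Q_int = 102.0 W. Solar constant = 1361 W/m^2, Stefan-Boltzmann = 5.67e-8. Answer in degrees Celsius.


Numerator = alpha*S*A_sun + Q_int = 0.442*1361*5.02 + 102.0 = 3121.8412 W
Denominator = eps*sigma*A_rad = 0.759*5.67e-8*19.09 = 8.2154388e-07 W/K^4
T^4 = 3.799969e+09 K^4
T = 248.2819 K = -24.8681 C

-24.8681 degrees Celsius


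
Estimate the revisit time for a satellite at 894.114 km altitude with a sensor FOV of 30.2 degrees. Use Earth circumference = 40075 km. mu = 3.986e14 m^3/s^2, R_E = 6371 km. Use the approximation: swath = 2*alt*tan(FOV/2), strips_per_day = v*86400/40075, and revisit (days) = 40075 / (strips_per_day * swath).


swath = 2*894.114*tan(0.2635447) = 482.5009 km
v = sqrt(mu/r) = 7407.0867 m/s = 7.4071 km/s
strips/day = v*86400/40075 = 7.4071*86400/40075 = 15.9694
coverage/day = strips * swath = 15.9694 * 482.5009 = 7705.2336 km
revisit = 40075 / 7705.2336 = 5.2010 days

5.2010 days


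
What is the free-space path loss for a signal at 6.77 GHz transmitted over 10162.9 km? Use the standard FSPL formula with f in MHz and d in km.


f = 6.77 GHz = 6770.0000 MHz
d = 10162.9 km
FSPL = 32.44 + 20*log10(6770.0000) + 20*log10(10162.9)
FSPL = 32.44 + 76.6118 + 80.1404
FSPL = 189.1921 dB

189.1921 dB


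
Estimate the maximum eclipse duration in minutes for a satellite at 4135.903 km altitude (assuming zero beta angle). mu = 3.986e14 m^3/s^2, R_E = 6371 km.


r = 10506.9030 km
T = 178.6373 min
Eclipse fraction = arcsin(R_E/r)/pi = arcsin(6371.0000/10506.9030)/pi
= arcsin(0.6063633)/pi = 0.2073723
Eclipse duration = 0.2073723 * 178.6373 = 37.0444 min

37.0444 minutes


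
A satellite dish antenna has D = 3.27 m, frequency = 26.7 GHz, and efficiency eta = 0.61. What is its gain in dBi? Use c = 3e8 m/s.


lambda = c/f = 3e8 / 2.67e+10 = 0.01123596 m
G = eta*(pi*D/lambda)^2 = 0.61*(pi*3.27/0.01123596)^2
G = 509923.5845 (linear)
G = 10*log10(509923.5845) = 57.0751 dBi

57.0751 dBi


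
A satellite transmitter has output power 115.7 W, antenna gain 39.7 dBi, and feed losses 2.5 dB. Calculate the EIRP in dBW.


Pt = 115.7 W = 20.6333 dBW
EIRP = Pt_dBW + Gt - losses = 20.6333 + 39.7 - 2.5 = 57.8333 dBW

57.8333 dBW


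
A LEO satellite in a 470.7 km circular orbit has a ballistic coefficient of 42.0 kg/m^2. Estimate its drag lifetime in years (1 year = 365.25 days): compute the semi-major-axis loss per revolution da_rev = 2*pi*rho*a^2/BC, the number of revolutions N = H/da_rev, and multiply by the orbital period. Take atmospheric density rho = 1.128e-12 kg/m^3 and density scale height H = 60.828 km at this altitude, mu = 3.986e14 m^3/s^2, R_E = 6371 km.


a = R_E + alt = 6841.7000 km = 6.8417e+06 m
da_rev = 2*pi*rho*a^2/BC = 2*pi*1.128e-12*(6.8417e+06)^2/42.0 = 7.898920 m per revolution
N = H/da_rev = 60828.0000 m / 7.898920 m = 7700.7993 revolutions
P = 2*pi*sqrt(a^3/mu) = 5631.9302 s
lifetime = N*P = 7700.7993 * 5631.9302 = 4.3370364e+07 s = 501.9718 days
years = 501.9718 / 365.25 = 1.3743 years

1.3743 years


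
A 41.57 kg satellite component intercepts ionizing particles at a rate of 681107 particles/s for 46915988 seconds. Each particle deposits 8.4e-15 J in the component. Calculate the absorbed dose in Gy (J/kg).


Total energy deposited = rate * time * E_per
  = 681107 * 46915988 * 8.4e-15 = 0.2684204 J
Dose = E_total / mass = 0.2684204 / 41.57
Dose = 0.00645707 Gy

0.0065 Gy


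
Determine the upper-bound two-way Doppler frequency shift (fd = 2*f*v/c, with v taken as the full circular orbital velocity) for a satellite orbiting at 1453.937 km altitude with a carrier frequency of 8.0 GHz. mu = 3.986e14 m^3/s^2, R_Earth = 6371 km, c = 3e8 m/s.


r = 7.824937e+06 m
v = sqrt(mu/r) = 7137.2058 m/s (worst-case radial velocity)
f = 8.0 GHz = 8.0e+09 Hz
fd = 2*f*v/c = 2*8.0e+09*7137.2058/3.0e+08
fd = 380650.9783 Hz

380650.9783 Hz


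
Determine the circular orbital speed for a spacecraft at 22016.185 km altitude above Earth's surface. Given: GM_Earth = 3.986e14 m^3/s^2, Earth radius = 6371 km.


r = R_E + alt = 6371.0 + 22016.185 = 28387.1850 km = 2.8387185e+07 m
v = sqrt(mu/r) = sqrt(3.986e14 / 2.8387185e+07) = 3747.2053 m/s = 3.7472 km/s

3.7472 km/s


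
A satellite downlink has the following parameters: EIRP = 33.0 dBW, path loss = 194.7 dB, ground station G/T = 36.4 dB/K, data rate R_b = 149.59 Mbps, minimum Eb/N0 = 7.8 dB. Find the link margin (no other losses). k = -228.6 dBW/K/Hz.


C/N0 = EIRP - FSPL + G/T - k = 33.0 - 194.7 + 36.4 - (-228.6)
C/N0 = 103.3000 dB-Hz
R_b = 149.59 Mbps = 1.4959e+08 bps -> 10*log10(R_b) = 81.7490 dB-Hz
Eb/N0 = C/N0 - 10*log10(R_b) = 103.3000 - 81.7490 = 21.5510 dB
Margin = Eb/N0 - Eb/N0_req = 21.5510 - 7.8 = 13.7510 dB (link closes)

13.7510 dB


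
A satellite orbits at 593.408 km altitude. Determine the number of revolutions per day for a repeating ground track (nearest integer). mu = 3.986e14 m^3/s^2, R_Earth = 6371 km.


r = 6.964408e+06 m
T = 2*pi*sqrt(r^3/mu) = 5784.1231 s = 96.4021 min
revs/day = 1440 / 96.4021 = 14.9374
Rounded: 15 revolutions per day

15 revolutions per day


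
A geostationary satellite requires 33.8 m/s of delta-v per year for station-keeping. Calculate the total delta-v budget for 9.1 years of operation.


dV = rate * years = 33.8 * 9.1
dV = 307.5800 m/s

307.5800 m/s


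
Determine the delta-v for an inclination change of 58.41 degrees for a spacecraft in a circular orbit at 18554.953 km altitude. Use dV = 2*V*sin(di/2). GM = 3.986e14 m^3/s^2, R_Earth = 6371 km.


r = 24925.9530 km = 2.4925953e+07 m
V = sqrt(mu/r) = 3998.9204 m/s
di = 58.41 deg = 1.0194 rad
dV = 2*V*sin(di/2) = 2*3998.9204*sin(0.5097234)
dV = 3902.4331 m/s = 3.9024 km/s

3.9024 km/s


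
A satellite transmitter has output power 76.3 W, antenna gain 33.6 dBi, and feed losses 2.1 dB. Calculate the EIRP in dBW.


Pt = 76.3 W = 18.8252 dBW
EIRP = Pt_dBW + Gt - losses = 18.8252 + 33.6 - 2.1 = 50.3252 dBW

50.3252 dBW


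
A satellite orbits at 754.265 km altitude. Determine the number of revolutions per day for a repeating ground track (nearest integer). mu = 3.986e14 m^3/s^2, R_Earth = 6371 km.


r = 7.125265e+06 m
T = 2*pi*sqrt(r^3/mu) = 5985.6698 s = 99.7612 min
revs/day = 1440 / 99.7612 = 14.4345
Rounded: 14 revolutions per day

14 revolutions per day


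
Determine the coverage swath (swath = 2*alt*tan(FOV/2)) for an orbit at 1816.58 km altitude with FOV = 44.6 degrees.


FOV = 44.6 deg = 0.7784168 rad
swath = 2 * alt * tan(FOV/2) = 2 * 1816.58 * tan(0.3892084)
swath = 2 * 1816.58 * 0.4101299
swath = 1490.0675 km

1490.0675 km


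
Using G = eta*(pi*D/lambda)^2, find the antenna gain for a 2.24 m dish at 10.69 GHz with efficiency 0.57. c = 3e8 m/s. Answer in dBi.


lambda = c/f = 3e8 / 1.069e+10 = 0.02806361 m
G = eta*(pi*D/lambda)^2 = 0.57*(pi*2.24/0.02806361)^2
G = 35841.2823 (linear)
G = 10*log10(35841.2823) = 45.5438 dBi

45.5438 dBi


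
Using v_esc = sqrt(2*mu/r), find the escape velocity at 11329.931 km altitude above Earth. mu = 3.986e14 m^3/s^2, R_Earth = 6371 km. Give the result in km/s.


r = 6371.0 + 11329.931 = 17700.9310 km = 1.7700931e+07 m
v_esc = sqrt(2*mu/r) = sqrt(2*3.986e14 / 1.7700931e+07)
v_esc = 6710.9745 m/s = 6.7110 km/s

6.7110 km/s


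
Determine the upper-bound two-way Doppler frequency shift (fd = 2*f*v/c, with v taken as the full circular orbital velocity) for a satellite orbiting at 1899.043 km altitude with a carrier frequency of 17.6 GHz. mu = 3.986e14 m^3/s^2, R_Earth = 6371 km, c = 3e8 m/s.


r = 8.270043e+06 m
v = sqrt(mu/r) = 6942.4820 m/s (worst-case radial velocity)
f = 17.6 GHz = 1.76e+10 Hz
fd = 2*f*v/c = 2*1.76e+10*6942.4820/3.0e+08
fd = 814584.5564 Hz

814584.5564 Hz


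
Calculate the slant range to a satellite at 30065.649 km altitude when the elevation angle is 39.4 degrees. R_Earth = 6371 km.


h = 30065.649 km, el = 39.4 deg
d = -R_E*sin(el) + sqrt((R_E*sin(el))^2 + 2*R_E*h + h^2)
d = -6371.0000*sin(0.6876597) + sqrt((6371.0000*0.6347305)^2 + 2*6371.0000*30065.649 + 30065.649^2)
d = 32058.6612 km

32058.6612 km


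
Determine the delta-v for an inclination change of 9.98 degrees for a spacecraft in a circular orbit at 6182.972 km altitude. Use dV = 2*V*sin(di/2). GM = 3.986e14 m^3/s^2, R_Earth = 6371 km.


r = 12553.9720 km = 1.2553972e+07 m
V = sqrt(mu/r) = 5634.7943 m/s
di = 9.98 deg = 0.1741839 rad
dV = 2*V*sin(di/2) = 2*5634.7943*sin(0.08709193)
dV = 980.2499 m/s = 0.9802499 km/s

0.9802 km/s


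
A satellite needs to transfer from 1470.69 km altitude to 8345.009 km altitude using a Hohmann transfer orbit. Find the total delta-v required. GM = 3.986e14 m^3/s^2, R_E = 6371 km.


r1 = 7841.6900 km = 7.84169e+06 m
r2 = 14716.0090 km = 1.4716009e+07 m
dv1 = sqrt(mu/r1)*(sqrt(2*r2/(r1+r2)) - 1) = 1014.2097 m/s
dv2 = sqrt(mu/r2)*(1 - sqrt(2*r1/(r1+r2))) = 864.8718 m/s
total dv = |dv1| + |dv2| = 1014.2097 + 864.8718 = 1879.0815 m/s = 1.8791 km/s

1.8791 km/s


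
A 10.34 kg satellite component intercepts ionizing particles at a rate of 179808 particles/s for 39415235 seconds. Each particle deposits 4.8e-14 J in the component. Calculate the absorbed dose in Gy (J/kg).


Total energy deposited = rate * time * E_per
  = 179808 * 39415235 * 4.8e-14 = 0.3401844 J
Dose = E_total / mass = 0.3401844 / 10.34
Dose = 0.03289984 Gy

0.0329 Gy


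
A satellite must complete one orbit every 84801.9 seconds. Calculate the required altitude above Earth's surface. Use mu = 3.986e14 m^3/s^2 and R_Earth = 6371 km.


T = 84801.9 s
r = (mu*T^2/(4*pi^2))^(1/3) = (3.986e14 * 84801.9^2 / (4*pi^2))^(1/3)
r = 4.1718585e+07 m = 41718.5855 km
alt = r - R_E = 41718.5855 - 6371 = 35347.5855 km

35347.5855 km


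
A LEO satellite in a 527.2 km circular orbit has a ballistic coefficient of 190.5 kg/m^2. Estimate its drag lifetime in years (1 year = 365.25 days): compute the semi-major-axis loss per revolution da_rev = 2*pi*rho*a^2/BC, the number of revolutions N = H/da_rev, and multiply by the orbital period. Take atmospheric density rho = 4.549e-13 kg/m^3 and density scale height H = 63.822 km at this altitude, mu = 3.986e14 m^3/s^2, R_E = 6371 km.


a = R_E + alt = 6898.2000 km = 6.8982e+06 m
da_rev = 2*pi*rho*a^2/BC = 2*pi*4.549e-13*(6.8982e+06)^2/190.5 = 0.713957547 m per revolution
N = H/da_rev = 63822.0000 m / 0.713957547 m = 89391.8697 revolutions
P = 2*pi*sqrt(a^3/mu) = 5701.8383 s
lifetime = N*P = 89391.8697 * 5701.8383 = 5.0969798e+08 s = 5899.2822 days
years = 5899.2822 / 365.25 = 16.1514 years

16.1514 years


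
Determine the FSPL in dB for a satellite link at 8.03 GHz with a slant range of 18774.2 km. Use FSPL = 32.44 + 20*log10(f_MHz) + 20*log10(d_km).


f = 8.03 GHz = 8030.0000 MHz
d = 18774.2 km
FSPL = 32.44 + 20*log10(8030.0000) + 20*log10(18774.2)
FSPL = 32.44 + 78.0943 + 85.4712
FSPL = 196.0055 dB

196.0055 dB


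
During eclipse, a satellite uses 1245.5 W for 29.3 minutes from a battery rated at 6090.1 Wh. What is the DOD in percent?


E_used = P * t / 60 = 1245.5 * 29.3 / 60 = 608.2192 Wh
DOD = E_used / E_total * 100 = 608.2192 / 6090.1 * 100
DOD = 9.9870 %

9.9870 %


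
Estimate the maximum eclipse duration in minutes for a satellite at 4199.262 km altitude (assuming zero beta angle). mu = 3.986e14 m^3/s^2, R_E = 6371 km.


r = 10570.2620 km
T = 180.2555 min
Eclipse fraction = arcsin(R_E/r)/pi = arcsin(6371.0000/10570.2620)/pi
= arcsin(0.6027287)/pi = 0.2059199
Eclipse duration = 0.2059199 * 180.2555 = 37.1182 min

37.1182 minutes


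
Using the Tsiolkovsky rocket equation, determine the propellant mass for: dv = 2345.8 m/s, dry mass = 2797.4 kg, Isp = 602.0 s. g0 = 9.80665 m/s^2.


ve = Isp * g0 = 602.0 * 9.80665 = 5903.603300 m/s
mass ratio = exp(dv/ve) = exp(2345.8/5903.603300) = 1.48787741
m_prop = m_dry * (mr - 1) = 2797.4 * (1.48787741 - 1)
m_prop = 1364.7883 kg

1364.7883 kg


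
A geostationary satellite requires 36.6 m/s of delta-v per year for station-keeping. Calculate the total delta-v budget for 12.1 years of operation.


dV = rate * years = 36.6 * 12.1
dV = 442.8600 m/s

442.8600 m/s


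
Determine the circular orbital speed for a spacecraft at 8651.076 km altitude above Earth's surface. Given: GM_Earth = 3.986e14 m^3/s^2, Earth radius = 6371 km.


r = R_E + alt = 6371.0 + 8651.076 = 15022.0760 km = 1.5022076e+07 m
v = sqrt(mu/r) = sqrt(3.986e14 / 1.5022076e+07) = 5151.1438 m/s = 5.1511 km/s

5.1511 km/s


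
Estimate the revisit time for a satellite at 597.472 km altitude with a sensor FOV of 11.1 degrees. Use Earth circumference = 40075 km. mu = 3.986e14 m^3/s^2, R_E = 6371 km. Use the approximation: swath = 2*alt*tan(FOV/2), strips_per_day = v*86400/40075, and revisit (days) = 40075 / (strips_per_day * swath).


swath = 2*597.472*tan(0.09686577) = 116.1126 km
v = sqrt(mu/r) = 7563.1004 m/s = 7.5631 km/s
strips/day = v*86400/40075 = 7.5631*86400/40075 = 16.3057
coverage/day = strips * swath = 16.3057 * 116.1126 = 1893.2994 km
revisit = 40075 / 1893.2994 = 21.1668 days

21.1668 days


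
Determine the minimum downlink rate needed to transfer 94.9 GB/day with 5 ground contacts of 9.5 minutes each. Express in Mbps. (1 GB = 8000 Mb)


total contact time = 5 * 9.5 * 60 = 2850.0000 s
data = 94.9 GB = 759200.0000 Mb
rate = 759200.0000 / 2850.0000 = 266.3860 Mbps

266.3860 Mbps


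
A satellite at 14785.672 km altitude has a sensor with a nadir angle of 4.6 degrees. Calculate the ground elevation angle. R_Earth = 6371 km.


r = R_E + alt = 21156.6720 km
Law of sines in the satellite / Earth-center / ground-point triangle:
  sin(nadir)/R_E = sin(90 + el)/r  =>  cos(el) = (r/R_E)*sin(nadir)
cos(el) = (21156.6720 / 6371.0000) * sin(4.6 deg) = 0.2663228
el = arccos(0.2663228) = 74.5544 deg
(Earth-central angle = 90 - nadir - el = 10.8456 deg)

74.5544 degrees


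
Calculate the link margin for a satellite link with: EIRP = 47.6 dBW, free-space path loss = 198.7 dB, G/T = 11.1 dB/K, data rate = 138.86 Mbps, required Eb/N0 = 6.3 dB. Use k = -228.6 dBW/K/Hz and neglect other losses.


C/N0 = EIRP - FSPL + G/T - k = 47.6 - 198.7 + 11.1 - (-228.6)
C/N0 = 88.6000 dB-Hz
R_b = 138.86 Mbps = 1.3886e+08 bps -> 10*log10(R_b) = 81.4258 dB-Hz
Eb/N0 = C/N0 - 10*log10(R_b) = 88.6000 - 81.4258 = 7.1742 dB
Margin = Eb/N0 - Eb/N0_req = 7.1742 - 6.3 = 0.8742284 dB (link closes)

0.8742 dB


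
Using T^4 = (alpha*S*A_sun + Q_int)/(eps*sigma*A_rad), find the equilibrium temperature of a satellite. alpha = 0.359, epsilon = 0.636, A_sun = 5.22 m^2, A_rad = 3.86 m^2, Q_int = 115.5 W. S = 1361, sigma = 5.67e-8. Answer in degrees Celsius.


Numerator = alpha*S*A_sun + Q_int = 0.359*1361*5.22 + 115.5 = 2665.9868 W
Denominator = eps*sigma*A_rad = 0.636*5.67e-8*3.86 = 1.3919623e-07 W/K^4
T^4 = 1.9152722e+10 K^4
T = 372.0126 K = 98.8626 C

98.8626 degrees Celsius


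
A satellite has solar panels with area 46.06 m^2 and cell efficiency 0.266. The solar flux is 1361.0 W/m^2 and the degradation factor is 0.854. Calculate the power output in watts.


P = area * eta * S * degradation
P = 46.06 * 0.266 * 1361.0 * 0.854
P = 14240.3796 W

14240.3796 W


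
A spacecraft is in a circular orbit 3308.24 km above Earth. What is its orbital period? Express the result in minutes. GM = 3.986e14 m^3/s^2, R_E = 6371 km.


r = 9679.2400 km = 9.67924e+06 m
T = 2*pi*sqrt(r^3/mu) = 2*pi*sqrt(9.0682561e+20 / 3.986e14)
T = 9477.0486 s = 157.9508 min

157.9508 minutes


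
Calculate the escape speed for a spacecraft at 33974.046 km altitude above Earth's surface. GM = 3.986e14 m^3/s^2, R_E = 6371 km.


r = 6371.0 + 33974.046 = 40345.0460 km = 4.0345046e+07 m
v_esc = sqrt(2*mu/r) = sqrt(2*3.986e14 / 4.0345046e+07)
v_esc = 4445.1717 m/s = 4.4452 km/s

4.4452 km/s


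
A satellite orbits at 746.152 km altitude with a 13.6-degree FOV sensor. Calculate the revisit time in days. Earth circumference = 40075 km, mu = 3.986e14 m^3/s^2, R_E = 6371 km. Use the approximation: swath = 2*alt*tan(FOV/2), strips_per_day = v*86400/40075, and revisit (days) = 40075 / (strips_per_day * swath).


swath = 2*746.152*tan(0.1186824) = 177.9465 km
v = sqrt(mu/r) = 7483.6855 m/s = 7.4837 km/s
strips/day = v*86400/40075 = 7.4837*86400/40075 = 16.1345
coverage/day = strips * swath = 16.1345 * 177.9465 = 2871.0790 km
revisit = 40075 / 2871.0790 = 13.9582 days

13.9582 days
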